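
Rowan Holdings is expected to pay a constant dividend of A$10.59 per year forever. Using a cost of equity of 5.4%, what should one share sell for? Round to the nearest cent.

A$196.11

Zero-growth DDM (perpetuity): P₀ = D/r = 10.59 / 0.054 = 196.1111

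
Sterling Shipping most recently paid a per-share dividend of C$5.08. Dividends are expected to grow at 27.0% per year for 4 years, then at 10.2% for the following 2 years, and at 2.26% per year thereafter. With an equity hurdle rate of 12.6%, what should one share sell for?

C$121.50

Three-stage DDM. Project D₁…D_6; terminal Gordon value at t=6 with g = 0.0226; discount at r = 0.126.
D_1 = 6.4516
D_2 = 8.1935
D_3 = 10.4058
D_4 = 13.2153
D_5 = 14.5633
D_6 = 16.0488
TV_6 = 16.4115/(0.126−0.0226) = 158.7183
P₀ = Σ Dₜ/(1+r)ᵗ + TV_6/(1+r)^6 = 121.4968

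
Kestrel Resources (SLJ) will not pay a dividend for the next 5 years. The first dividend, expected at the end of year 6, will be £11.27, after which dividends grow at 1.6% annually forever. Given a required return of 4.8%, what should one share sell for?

£278.59

Deferred-dividend DDM. At t=5 the remaining stream is a growing perpetuity with first payment D_6 = 11.27.
V_5 = D_6/(r−g) = 11.27/(0.048−0.016) = 352.1875
P₀ = V_5/(1+r)^5 = 352.1875/(1+0.048)^5 = 278.5913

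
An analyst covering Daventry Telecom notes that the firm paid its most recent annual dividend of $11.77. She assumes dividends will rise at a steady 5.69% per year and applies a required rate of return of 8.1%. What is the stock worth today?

$516.17

Gordon growth model: P₀ = D₁/(r − g). D₁ = 11.77 × (1 + 0.0569) = 12.4397.
P₀ = 12.4397 / (0.081 − 0.0569) = 12.4397 / 0.0241 = 516.1707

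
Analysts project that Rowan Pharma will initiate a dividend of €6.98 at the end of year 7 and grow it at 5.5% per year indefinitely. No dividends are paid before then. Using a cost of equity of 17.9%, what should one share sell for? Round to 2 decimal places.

€20.96

Deferred-dividend DDM. At t=6 the remaining stream is a growing perpetuity with first payment D_7 = 6.98.
V_6 = D_7/(r−g) = 6.98/(0.179−0.055) = 56.2903
P₀ = V_6/(1+r)^6 = 56.2903/(1+0.179)^6 = 20.9581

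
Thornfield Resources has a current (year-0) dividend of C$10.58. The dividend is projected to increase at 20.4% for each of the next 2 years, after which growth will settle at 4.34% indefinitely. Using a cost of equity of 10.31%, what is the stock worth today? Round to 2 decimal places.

Two-stage DDM. Project D₁…D_2 at 0.204, terminal growth 0.0434, discount at r = 0.1031.
D_1 = 12.7383
D_2 = 15.3369
Terminal value at t=2: TV = D_3/(r−g) = 16.0026/(0.1031−0.0434) = 268.0496
P₀ = 12.7383/(1+0.1031)^1 + 15.3369/(1+0.1031)^2 + 268.0496/(1+0.1031)^2 = 244.4370

C$244.44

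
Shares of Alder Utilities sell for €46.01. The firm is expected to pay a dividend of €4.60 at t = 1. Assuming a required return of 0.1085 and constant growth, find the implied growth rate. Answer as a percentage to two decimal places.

0.85%

From P₀ = D₁/(r − g), the implied growth is g = r − D₁/P₀.
g = 0.1085 − 4.60/46.01 = 0.1085 − 0.09998 = 0.00852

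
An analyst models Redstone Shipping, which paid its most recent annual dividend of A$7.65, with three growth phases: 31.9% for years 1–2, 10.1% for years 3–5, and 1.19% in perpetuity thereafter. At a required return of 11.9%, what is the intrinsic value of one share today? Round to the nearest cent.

Three-stage DDM. Project D₁…D_5; terminal Gordon value at t=5 with g = 0.0119; discount at r = 0.119.
D_1 = 10.0904
D_2 = 13.3092
D_3 = 14.6534
D_4 = 16.1334
D_5 = 17.7629
TV_5 = 17.9742/(0.119−0.0119) = 167.8267
P₀ = Σ Dₜ/(1+r)ᵗ + TV_5/(1+r)^5 = 146.1739

A$146.17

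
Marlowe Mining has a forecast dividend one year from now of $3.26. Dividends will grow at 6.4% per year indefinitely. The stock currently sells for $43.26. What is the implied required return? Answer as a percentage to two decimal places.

Rearranging the constant-growth DDM: r = D₁/P₀ + g.
r = 3.2600 / 43.26 + 0.064 = 0.07536 + 0.064 = 0.13936

13.94%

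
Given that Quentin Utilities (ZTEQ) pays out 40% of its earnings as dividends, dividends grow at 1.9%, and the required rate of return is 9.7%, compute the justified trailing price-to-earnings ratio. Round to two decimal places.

Justified trailing P/E = b(1+g)/(r−g) = 0.40×(1+0.019)/(0.097−0.019) = 5.2256

5.23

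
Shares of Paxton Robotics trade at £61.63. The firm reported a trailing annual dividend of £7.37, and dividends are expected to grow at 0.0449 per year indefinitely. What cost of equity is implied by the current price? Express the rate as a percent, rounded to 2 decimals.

Rearranging the constant-growth DDM: r = D₁/P₀ + g.
D₁ = 7.37 × (1 + 0.0449) = 7.7009.
r = 7.7009 / 61.63 + 0.0449 = 0.12495 + 0.0449 = 0.16985

16.99%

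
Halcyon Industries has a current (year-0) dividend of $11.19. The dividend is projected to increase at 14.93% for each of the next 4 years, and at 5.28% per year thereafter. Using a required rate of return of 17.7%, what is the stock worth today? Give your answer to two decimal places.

Two-stage DDM. Project D₁…D_4 at 0.1493, terminal growth 0.0528, discount at r = 0.177.
D_1 = 12.8607
D_2 = 14.7808
D_3 = 16.9875
D_4 = 19.5238
Terminal value at t=4: TV = D_5/(r−g) = 20.5546/(0.177−0.0528) = 165.4962
P₀ = 12.8607/(1+0.177)^1 + 14.7808/(1+0.177)^2 + 16.9875/(1+0.177)^3 + 19.5238/(1+0.177)^4 + 165.4962/(1+0.177)^4 = 128.4225

$128.42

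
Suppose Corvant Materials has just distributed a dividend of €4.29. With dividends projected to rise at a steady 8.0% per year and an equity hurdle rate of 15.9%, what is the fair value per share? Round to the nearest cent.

Gordon growth model: P₀ = D₁/(r − g). D₁ = 4.29 × (1 + 0.08) = 4.6332.
P₀ = 4.6332 / (0.159 − 0.08) = 4.6332 / 0.079 = 58.6481

€58.65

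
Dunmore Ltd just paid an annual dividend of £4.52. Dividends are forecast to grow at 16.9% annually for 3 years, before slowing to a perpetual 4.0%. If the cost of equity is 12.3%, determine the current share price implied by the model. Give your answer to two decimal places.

Two-stage DDM. Project D₁…D_3 at 0.169, terminal growth 0.04, discount at r = 0.123.
D_1 = 5.2839
D_2 = 6.1769
D_3 = 7.2207
Terminal value at t=3: TV = D_4/(r−g) = 7.5096/(0.123−0.04) = 90.4768
P₀ = 5.2839/(1+0.123)^1 + 6.1769/(1+0.123)^2 + 7.2207/(1+0.123)^3 + 90.4768/(1+0.123)^3 = 78.5864

£78.59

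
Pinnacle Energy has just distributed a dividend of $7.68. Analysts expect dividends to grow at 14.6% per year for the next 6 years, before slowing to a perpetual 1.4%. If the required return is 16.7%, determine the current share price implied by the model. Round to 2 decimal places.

Two-stage DDM. Project D₁…D_6 at 0.146, terminal growth 0.014, discount at r = 0.167.
D_1 = 8.8013
D_2 = 10.0863
D_3 = 11.5589
D_4 = 13.2465
D_5 = 15.1804
D_6 = 17.3968
Terminal value at t=6: TV = D_7/(r−g) = 17.6403/(0.167−0.014) = 115.2963
P₀ = 8.8013/(1+0.167)^1 + 10.0863/(1+0.167)^2 + 11.5589/(1+0.167)^3 + 13.2465/(1+0.167)^4 + 15.1804/(1+0.167)^5 + 17.3968/(1+0.167)^6 + 115.2963/(1+0.167)^6 = 88.9080

$88.91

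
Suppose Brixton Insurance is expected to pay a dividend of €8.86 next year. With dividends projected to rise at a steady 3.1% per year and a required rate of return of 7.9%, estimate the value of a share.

Gordon growth model: P₀ = D₁/(r − g), with D₁ = 8.86 given directly.
P₀ = 8.8600 / (0.079 − 0.031) = 8.8600 / 0.048 = 184.5833

€184.58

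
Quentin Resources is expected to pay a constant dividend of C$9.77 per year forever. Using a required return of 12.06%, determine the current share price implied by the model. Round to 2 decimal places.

C$81.01

Zero-growth DDM (perpetuity): P₀ = D/r = 9.77 / 0.1206 = 81.0116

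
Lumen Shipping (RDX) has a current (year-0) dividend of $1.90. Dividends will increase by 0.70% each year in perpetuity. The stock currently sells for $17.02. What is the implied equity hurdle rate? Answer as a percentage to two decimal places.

11.94%

Rearranging the constant-growth DDM: r = D₁/P₀ + g.
D₁ = 1.90 × (1 + 0.007) = 1.9133.
r = 1.9133 / 17.02 + 0.007 = 0.11241 + 0.007 = 0.11941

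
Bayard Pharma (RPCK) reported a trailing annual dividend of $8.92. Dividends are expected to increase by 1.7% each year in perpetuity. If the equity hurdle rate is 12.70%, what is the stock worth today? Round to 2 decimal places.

$82.47

Gordon growth model: P₀ = D₁/(r − g). D₁ = 8.92 × (1 + 0.017) = 9.0716.
P₀ = 9.0716 / (0.127 − 0.017) = 9.0716 / 0.11 = 82.4695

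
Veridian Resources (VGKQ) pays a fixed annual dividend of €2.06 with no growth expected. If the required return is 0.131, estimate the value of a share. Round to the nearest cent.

Zero-growth DDM (perpetuity): P₀ = D/r = 2.06 / 0.131 = 15.7252

€15.73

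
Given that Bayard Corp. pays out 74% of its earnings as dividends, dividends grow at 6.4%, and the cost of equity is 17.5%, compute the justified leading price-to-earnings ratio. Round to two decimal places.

Justified leading P/E = b/(r−g) = 0.74/(0.175−0.064) = 6.6667

6.67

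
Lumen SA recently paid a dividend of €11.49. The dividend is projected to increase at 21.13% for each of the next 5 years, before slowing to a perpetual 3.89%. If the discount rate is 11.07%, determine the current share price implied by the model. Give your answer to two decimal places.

Two-stage DDM. Project D₁…D_5 at 0.2113, terminal growth 0.0389, discount at r = 0.1107.
D_1 = 13.9178
D_2 = 16.8587
D_3 = 20.4209
D_4 = 24.7359
D_5 = 29.9625
Terminal value at t=5: TV = D_6/(r−g) = 31.1281/(0.1107−0.0389) = 433.5387
P₀ = 13.9178/(1+0.1107)^1 + 16.8587/(1+0.1107)^2 + 20.4209/(1+0.1107)^3 + 24.7359/(1+0.1107)^4 + 29.9625/(1+0.1107)^5 + 433.5387/(1+0.1107)^5 = 331.5527

€331.55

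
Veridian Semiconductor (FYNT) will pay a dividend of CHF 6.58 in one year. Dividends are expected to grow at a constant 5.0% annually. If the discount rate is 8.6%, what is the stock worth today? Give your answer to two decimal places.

Gordon growth model: P₀ = D₁/(r − g), with D₁ = 6.58 given directly.
P₀ = 6.5800 / (0.086 − 0.05) = 6.5800 / 0.036 = 182.7778

CHF 182.78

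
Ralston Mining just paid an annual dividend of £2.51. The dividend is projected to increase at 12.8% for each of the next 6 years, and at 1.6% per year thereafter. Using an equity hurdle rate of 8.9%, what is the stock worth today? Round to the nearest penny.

£60.21

Two-stage DDM. Project D₁…D_6 at 0.128, terminal growth 0.016, discount at r = 0.089.
D_1 = 2.8313
D_2 = 3.1937
D_3 = 3.6025
D_4 = 4.0636
D_5 = 4.5837
D_6 = 5.1704
Terminal value at t=6: TV = D_7/(r−g) = 5.2532/(0.089−0.016) = 71.9613
P₀ = 2.8313/(1+0.089)^1 + 3.1937/(1+0.089)^2 + 3.6025/(1+0.089)^3 + 4.0636/(1+0.089)^4 + 4.5837/(1+0.089)^5 + 5.1704/(1+0.089)^6 + 71.9613/(1+0.089)^6 = 60.2096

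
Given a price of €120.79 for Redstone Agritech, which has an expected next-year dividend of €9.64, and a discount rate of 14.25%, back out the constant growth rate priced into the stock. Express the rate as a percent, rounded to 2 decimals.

From P₀ = D₁/(r − g), the implied growth is g = r − D₁/P₀.
g = 0.1425 − 9.64/120.79 = 0.1425 − 0.07981 = 0.06269

6.27%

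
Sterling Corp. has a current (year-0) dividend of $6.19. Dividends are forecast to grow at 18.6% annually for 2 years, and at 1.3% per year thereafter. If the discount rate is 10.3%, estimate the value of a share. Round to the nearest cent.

$94.36

Two-stage DDM. Project D₁…D_2 at 0.186, terminal growth 0.013, discount at r = 0.103.
D_1 = 7.3413
D_2 = 8.7068
Terminal value at t=2: TV = D_3/(r−g) = 8.8200/(0.103−0.013) = 98.0002
P₀ = 7.3413/(1+0.103)^1 + 8.7068/(1+0.103)^2 + 98.0002/(1+0.103)^2 = 94.3644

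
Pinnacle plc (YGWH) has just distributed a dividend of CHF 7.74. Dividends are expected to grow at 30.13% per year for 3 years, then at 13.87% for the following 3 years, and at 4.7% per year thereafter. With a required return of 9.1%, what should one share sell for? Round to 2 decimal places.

CHF 431.67

Three-stage DDM. Project D₁…D_6; terminal Gordon value at t=6 with g = 0.047; discount at r = 0.091.
D_1 = 10.0721
D_2 = 13.1068
D_3 = 17.0558
D_4 = 19.4215
D_5 = 22.1153
D_6 = 25.1826
TV_6 = 26.3662/(0.091−0.047) = 599.2323
P₀ = Σ Dₜ/(1+r)ᵗ + TV_6/(1+r)^6 = 431.6688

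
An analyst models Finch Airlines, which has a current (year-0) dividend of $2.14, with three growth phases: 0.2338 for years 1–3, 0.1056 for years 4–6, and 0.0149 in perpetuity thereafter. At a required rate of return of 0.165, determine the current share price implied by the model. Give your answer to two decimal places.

$28.77

Three-stage DDM. Project D₁…D_6; terminal Gordon value at t=6 with g = 0.0149; discount at r = 0.165.
D_1 = 2.6403
D_2 = 3.2576
D_3 = 4.0193
D_4 = 4.4437
D_5 = 4.9130
D_6 = 5.4318
TV_6 = 5.5127/(0.165−0.0149) = 36.7269
P₀ = Σ Dₜ/(1+r)ᵗ + TV_6/(1+r)^6 = 28.7732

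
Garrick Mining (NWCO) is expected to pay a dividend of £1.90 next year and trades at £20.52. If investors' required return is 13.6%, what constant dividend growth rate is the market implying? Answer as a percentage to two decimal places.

From P₀ = D₁/(r − g), the implied growth is g = r − D₁/P₀.
g = 0.136 − 1.90/20.52 = 0.136 − 0.09259 = 0.04341

4.34%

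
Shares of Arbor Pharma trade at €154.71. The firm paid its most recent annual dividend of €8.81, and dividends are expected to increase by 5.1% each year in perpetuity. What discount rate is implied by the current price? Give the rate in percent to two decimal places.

11.08%

Rearranging the constant-growth DDM: r = D₁/P₀ + g.
D₁ = 8.81 × (1 + 0.051) = 9.2593.
r = 9.2593 / 154.71 + 0.051 = 0.05985 + 0.051 = 0.11085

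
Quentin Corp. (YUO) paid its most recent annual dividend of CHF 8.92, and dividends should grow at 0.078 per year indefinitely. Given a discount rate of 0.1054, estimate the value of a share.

CHF 350.94

Gordon growth model: P₀ = D₁/(r − g). D₁ = 8.92 × (1 + 0.078) = 9.6158.
P₀ = 9.6158 / (0.1054 − 0.078) = 9.6158 / 0.0274 = 350.9401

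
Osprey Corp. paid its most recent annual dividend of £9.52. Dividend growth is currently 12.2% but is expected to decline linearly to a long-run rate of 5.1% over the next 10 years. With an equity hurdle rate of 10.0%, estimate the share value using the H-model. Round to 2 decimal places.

£273.17

H-model: P₀ = D₀[(1+g_L) + H(g_S−g_L)]/(r−g_L), with H = 10/2 = 5.
P₀ = 9.52 × [(1+0.051) + 5×(0.122−0.051)] / (0.1−0.051)
   = 9.52 × 1.4060 / 0.049 = 273.1657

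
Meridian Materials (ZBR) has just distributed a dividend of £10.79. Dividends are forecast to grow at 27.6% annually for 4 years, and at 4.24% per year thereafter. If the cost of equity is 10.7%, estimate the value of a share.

Two-stage DDM. Project D₁…D_4 at 0.276, terminal growth 0.0424, discount at r = 0.107.
D_1 = 13.7680
D_2 = 17.5680
D_3 = 22.4168
D_4 = 28.6038
Terminal value at t=4: TV = D_5/(r−g) = 29.8166/(0.107−0.0424) = 461.5577
P₀ = 13.7680/(1+0.107)^1 + 17.5680/(1+0.107)^2 + 22.4168/(1+0.107)^3 + 28.6038/(1+0.107)^4 + 461.5577/(1+0.107)^4 = 369.6968

£369.70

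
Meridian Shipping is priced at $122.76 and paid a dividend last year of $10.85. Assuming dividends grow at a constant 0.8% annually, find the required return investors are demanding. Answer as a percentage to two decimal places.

9.71%

Rearranging the constant-growth DDM: r = D₁/P₀ + g.
D₁ = 10.85 × (1 + 0.008) = 10.9368.
r = 10.9368 / 122.76 + 0.008 = 0.08909 + 0.008 = 0.09709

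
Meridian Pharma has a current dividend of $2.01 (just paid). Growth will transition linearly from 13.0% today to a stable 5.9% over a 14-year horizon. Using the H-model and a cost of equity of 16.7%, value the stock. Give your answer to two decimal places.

$28.96

H-model: P₀ = D₀[(1+g_L) + H(g_S−g_L)]/(r−g_L), with H = 14/2 = 7.
P₀ = 2.01 × [(1+0.059) + 7×(0.13−0.059)] / (0.167−0.059)
   = 2.01 × 1.5560 / 0.108 = 28.9589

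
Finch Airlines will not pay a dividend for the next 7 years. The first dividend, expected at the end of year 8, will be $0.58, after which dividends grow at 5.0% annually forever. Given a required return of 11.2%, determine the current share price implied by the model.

Deferred-dividend DDM. At t=7 the remaining stream is a growing perpetuity with first payment D_8 = 0.58.
V_7 = D_8/(r−g) = 0.58/(0.112−0.05) = 9.3548
P₀ = V_7/(1+r)^7 = 9.3548/(1+0.112)^7 = 4.4494

$4.45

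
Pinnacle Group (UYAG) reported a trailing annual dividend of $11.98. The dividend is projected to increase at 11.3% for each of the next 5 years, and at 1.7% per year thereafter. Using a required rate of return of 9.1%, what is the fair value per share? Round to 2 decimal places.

$245.55

Two-stage DDM. Project D₁…D_5 at 0.113, terminal growth 0.017, discount at r = 0.091.
D_1 = 13.3337
D_2 = 14.8405
D_3 = 16.5174
D_4 = 18.3839
D_5 = 20.4613
Terminal value at t=5: TV = D_6/(r−g) = 20.8091/(0.091−0.017) = 281.2042
P₀ = 13.3337/(1+0.091)^1 + 14.8405/(1+0.091)^2 + 16.5174/(1+0.091)^3 + 18.3839/(1+0.091)^4 + 20.4613/(1+0.091)^5 + 281.2042/(1+0.091)^5 = 245.5500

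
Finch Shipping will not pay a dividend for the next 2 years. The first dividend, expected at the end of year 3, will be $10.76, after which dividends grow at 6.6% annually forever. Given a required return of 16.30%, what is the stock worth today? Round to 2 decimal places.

$82.01

Deferred-dividend DDM. At t=2 the remaining stream is a growing perpetuity with first payment D_3 = 10.76.
V_2 = D_3/(r−g) = 10.76/(0.163−0.066) = 110.9278
P₀ = V_2/(1+r)^2 = 110.9278/(1+0.163)^2 = 82.0127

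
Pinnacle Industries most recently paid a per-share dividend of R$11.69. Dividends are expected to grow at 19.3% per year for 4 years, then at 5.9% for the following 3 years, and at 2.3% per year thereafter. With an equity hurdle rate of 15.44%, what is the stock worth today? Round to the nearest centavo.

Three-stage DDM. Project D₁…D_7; terminal Gordon value at t=7 with g = 0.023; discount at r = 0.1544.
D_1 = 13.9462
D_2 = 16.6378
D_3 = 19.8489
D_4 = 23.6797
D_5 = 25.0768
D_6 = 26.5563
D_7 = 28.1232
TV_7 = 28.7700/(0.1544−0.023) = 218.9497
P₀ = Σ Dₜ/(1+r)ᵗ + TV_7/(1+r)^7 = 164.6883

R$164.69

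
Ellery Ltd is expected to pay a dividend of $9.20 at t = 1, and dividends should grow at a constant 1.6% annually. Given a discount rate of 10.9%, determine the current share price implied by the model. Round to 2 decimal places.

$98.92

Gordon growth model: P₀ = D₁/(r − g), with D₁ = 9.20 given directly.
P₀ = 9.2000 / (0.109 − 0.016) = 9.2000 / 0.093 = 98.9247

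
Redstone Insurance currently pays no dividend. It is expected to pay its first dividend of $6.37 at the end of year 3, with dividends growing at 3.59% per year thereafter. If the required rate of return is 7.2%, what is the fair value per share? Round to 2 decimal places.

$153.55

Deferred-dividend DDM. At t=2 the remaining stream is a growing perpetuity with first payment D_3 = 6.37.
V_2 = D_3/(r−g) = 6.37/(0.072−0.0359) = 176.4543
P₀ = V_2/(1+r)^2 = 176.4543/(1+0.072)^2 = 153.5475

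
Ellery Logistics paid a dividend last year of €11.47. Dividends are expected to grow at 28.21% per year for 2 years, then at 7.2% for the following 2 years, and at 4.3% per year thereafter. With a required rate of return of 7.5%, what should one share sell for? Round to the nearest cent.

€591.30

Three-stage DDM. Project D₁…D_4; terminal Gordon value at t=4 with g = 0.043; discount at r = 0.075.
D_1 = 14.7057
D_2 = 18.8542
D_3 = 20.2117
D_4 = 21.6669
TV_4 = 22.5986/(0.075−0.043) = 706.2055
P₀ = Σ Dₜ/(1+r)ᵗ + TV_4/(1+r)^4 = 591.2957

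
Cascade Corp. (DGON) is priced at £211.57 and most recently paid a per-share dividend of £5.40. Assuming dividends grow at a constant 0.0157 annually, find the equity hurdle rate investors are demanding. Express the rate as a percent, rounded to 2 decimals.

4.16%

Rearranging the constant-growth DDM: r = D₁/P₀ + g.
D₁ = 5.40 × (1 + 0.0157) = 5.4848.
r = 5.4848 / 211.57 + 0.0157 = 0.02592 + 0.0157 = 0.04162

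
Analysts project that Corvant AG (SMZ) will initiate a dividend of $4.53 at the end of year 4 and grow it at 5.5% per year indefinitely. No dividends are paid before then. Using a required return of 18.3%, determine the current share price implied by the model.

$21.38

Deferred-dividend DDM. At t=3 the remaining stream is a growing perpetuity with first payment D_4 = 4.53.
V_3 = D_4/(r−g) = 4.53/(0.183−0.055) = 35.3906
P₀ = V_3/(1+r)^3 = 35.3906/(1+0.183)^3 = 21.3764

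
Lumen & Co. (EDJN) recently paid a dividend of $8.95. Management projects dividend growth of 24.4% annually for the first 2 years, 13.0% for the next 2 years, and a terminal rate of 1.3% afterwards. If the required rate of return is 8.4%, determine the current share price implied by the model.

Three-stage DDM. Project D₁…D_4; terminal Gordon value at t=4 with g = 0.013; discount at r = 0.084.
D_1 = 11.1338
D_2 = 13.8504
D_3 = 15.6510
D_4 = 17.6856
TV_4 = 17.9155/(0.084−0.013) = 252.3317
P₀ = Σ Dₜ/(1+r)ᵗ + TV_4/(1+r)^4 = 229.9028

$229.90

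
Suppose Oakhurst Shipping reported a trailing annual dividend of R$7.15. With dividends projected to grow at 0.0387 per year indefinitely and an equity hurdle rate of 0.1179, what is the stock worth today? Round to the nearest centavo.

Gordon growth model: P₀ = D₁/(r − g). D₁ = 7.15 × (1 + 0.0387) = 7.4267.
P₀ = 7.4267 / (0.1179 − 0.0387) = 7.4267 / 0.0792 = 93.7715

R$93.77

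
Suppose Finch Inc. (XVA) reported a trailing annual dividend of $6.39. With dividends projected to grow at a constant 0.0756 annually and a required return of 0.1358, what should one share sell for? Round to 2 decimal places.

Gordon growth model: P₀ = D₁/(r − g). D₁ = 6.39 × (1 + 0.0756) = 6.8731.
P₀ = 6.8731 / (0.1358 − 0.0756) = 6.8731 / 0.0602 = 114.1708

$114.17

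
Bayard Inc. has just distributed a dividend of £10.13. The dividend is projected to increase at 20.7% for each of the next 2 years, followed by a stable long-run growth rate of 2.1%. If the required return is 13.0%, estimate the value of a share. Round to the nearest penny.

£130.64

Two-stage DDM. Project D₁…D_2 at 0.207, terminal growth 0.021, discount at r = 0.13.
D_1 = 12.2269
D_2 = 14.7579
Terminal value at t=2: TV = D_3/(r−g) = 15.0678/(0.13−0.021) = 138.2367
P₀ = 12.2269/(1+0.13)^1 + 14.7579/(1+0.13)^2 + 138.2367/(1+0.13)^2 = 130.6374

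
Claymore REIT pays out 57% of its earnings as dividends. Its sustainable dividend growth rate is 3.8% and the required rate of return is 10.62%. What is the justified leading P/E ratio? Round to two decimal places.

8.36

Justified leading P/E = b/(r−g) = 0.57/(0.1062−0.038) = 8.3578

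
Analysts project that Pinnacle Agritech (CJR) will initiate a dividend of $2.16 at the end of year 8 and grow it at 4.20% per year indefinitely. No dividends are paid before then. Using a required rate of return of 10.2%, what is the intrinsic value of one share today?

Deferred-dividend DDM. At t=7 the remaining stream is a growing perpetuity with first payment D_8 = 2.16.
V_7 = D_8/(r−g) = 2.16/(0.102−0.042) = 36.0000
P₀ = V_7/(1+r)^7 = 36.0000/(1+0.102)^7 = 18.2403

$18.24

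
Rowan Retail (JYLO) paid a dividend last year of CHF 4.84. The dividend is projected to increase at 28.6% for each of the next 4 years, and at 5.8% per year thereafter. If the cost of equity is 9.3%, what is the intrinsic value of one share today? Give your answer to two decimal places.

CHF 309.93

Two-stage DDM. Project D₁…D_4 at 0.286, terminal growth 0.058, discount at r = 0.093.
D_1 = 6.2242
D_2 = 8.0044
D_3 = 10.2936
D_4 = 13.2376
Terminal value at t=4: TV = D_5/(r−g) = 14.0054/(0.093−0.058) = 400.1537
P₀ = 6.2242/(1+0.093)^1 + 8.0044/(1+0.093)^2 + 10.2936/(1+0.093)^3 + 13.2376/(1+0.093)^4 + 400.1537/(1+0.093)^4 = 309.9329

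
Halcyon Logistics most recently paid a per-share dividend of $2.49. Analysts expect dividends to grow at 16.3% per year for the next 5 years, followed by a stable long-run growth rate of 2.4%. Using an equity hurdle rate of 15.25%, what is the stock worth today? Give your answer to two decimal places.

Two-stage DDM. Project D₁…D_5 at 0.163, terminal growth 0.024, discount at r = 0.1525.
D_1 = 2.8959
D_2 = 3.3679
D_3 = 3.9169
D_4 = 4.5553
D_5 = 5.2978
Terminal value at t=5: TV = D_6/(r−g) = 5.4250/(0.1525−0.024) = 42.2177
P₀ = 2.8959/(1+0.1525)^1 + 3.3679/(1+0.1525)^2 + 3.9169/(1+0.1525)^3 + 4.5553/(1+0.1525)^4 + 5.2978/(1+0.1525)^5 + 42.2177/(1+0.1525)^5 = 33.5574

$33.56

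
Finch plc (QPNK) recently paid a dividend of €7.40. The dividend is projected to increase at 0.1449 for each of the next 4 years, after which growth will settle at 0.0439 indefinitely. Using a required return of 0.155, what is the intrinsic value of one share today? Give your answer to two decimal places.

€96.09

Two-stage DDM. Project D₁…D_4 at 0.1449, terminal growth 0.0439, discount at r = 0.155.
D_1 = 8.4723
D_2 = 9.6999
D_3 = 11.1054
D_4 = 12.7146
Terminal value at t=4: TV = D_5/(r−g) = 13.2727/(0.155−0.0439) = 119.4667
P₀ = 8.4723/(1+0.155)^1 + 9.6999/(1+0.155)^2 + 11.1054/(1+0.155)^3 + 12.7146/(1+0.155)^4 + 119.4667/(1+0.155)^4 = 96.0889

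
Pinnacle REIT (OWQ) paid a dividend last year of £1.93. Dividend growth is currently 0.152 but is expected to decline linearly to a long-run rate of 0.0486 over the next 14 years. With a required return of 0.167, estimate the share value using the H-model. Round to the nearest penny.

£28.89

H-model: P₀ = D₀[(1+g_L) + H(g_S−g_L)]/(r−g_L), with H = 14/2 = 7.
P₀ = 1.93 × [(1+0.0486) + 7×(0.152−0.0486)] / (0.167−0.0486)
   = 1.93 × 1.7724 / 0.1184 = 28.8913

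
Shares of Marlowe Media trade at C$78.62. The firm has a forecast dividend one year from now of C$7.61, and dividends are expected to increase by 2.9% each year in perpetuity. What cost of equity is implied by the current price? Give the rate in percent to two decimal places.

12.58%

Rearranging the constant-growth DDM: r = D₁/P₀ + g.
r = 7.6100 / 78.62 + 0.029 = 0.09679 + 0.029 = 0.12579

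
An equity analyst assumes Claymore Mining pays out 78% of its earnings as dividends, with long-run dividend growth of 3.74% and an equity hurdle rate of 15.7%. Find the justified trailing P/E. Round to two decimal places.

Justified trailing P/E = b(1+g)/(r−g) = 0.78×(1+0.0374)/(0.157−0.0374) = 6.7657

6.77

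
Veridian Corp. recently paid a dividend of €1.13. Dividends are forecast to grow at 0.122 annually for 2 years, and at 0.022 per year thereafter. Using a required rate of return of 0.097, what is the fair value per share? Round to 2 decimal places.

€18.45

Two-stage DDM. Project D₁…D_2 at 0.122, terminal growth 0.022, discount at r = 0.097.
D_1 = 1.2679
D_2 = 1.4225
Terminal value at t=2: TV = D_3/(r−g) = 1.4538/(0.097−0.022) = 19.3845
P₀ = 1.2679/(1+0.097)^1 + 1.4225/(1+0.097)^2 + 19.3845/(1+0.097)^2 = 18.4458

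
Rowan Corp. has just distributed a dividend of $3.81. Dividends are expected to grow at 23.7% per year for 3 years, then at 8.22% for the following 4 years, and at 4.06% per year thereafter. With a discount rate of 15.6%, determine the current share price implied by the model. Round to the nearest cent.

$61.32

Three-stage DDM. Project D₁…D_7; terminal Gordon value at t=7 with g = 0.0406; discount at r = 0.156.
D_1 = 4.7130
D_2 = 5.8299
D_3 = 7.2116
D_4 = 7.8044
D_5 = 8.4460
D_6 = 9.1402
D_7 = 9.8915
TV_7 = 10.2931/(0.156−0.0406) = 89.1953
P₀ = Σ Dₜ/(1+r)ᵗ + TV_7/(1+r)^7 = 61.3175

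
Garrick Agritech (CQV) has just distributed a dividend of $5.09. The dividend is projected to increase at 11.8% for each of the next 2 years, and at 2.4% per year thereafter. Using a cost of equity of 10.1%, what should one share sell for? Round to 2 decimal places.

Two-stage DDM. Project D₁…D_2 at 0.118, terminal growth 0.024, discount at r = 0.101.
D_1 = 5.6906
D_2 = 6.3621
Terminal value at t=2: TV = D_3/(r−g) = 6.5148/(0.101−0.024) = 84.6078
P₀ = 5.6906/(1+0.101)^1 + 6.3621/(1+0.101)^2 + 84.6078/(1+0.101)^2 = 80.2139

$80.21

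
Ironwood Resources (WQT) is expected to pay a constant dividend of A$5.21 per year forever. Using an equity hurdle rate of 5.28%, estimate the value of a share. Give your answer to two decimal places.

A$98.67

Zero-growth DDM (perpetuity): P₀ = D/r = 5.21 / 0.0528 = 98.6742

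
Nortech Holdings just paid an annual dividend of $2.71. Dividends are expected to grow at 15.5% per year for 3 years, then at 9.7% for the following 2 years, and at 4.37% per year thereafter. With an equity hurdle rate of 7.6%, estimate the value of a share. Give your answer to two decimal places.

$128.86

Three-stage DDM. Project D₁…D_5; terminal Gordon value at t=5 with g = 0.0437; discount at r = 0.076.
D_1 = 3.1301
D_2 = 3.6152
D_3 = 4.1756
D_4 = 4.5806
D_5 = 5.0249
TV_5 = 5.2445/(0.076−0.0437) = 162.3685
P₀ = Σ Dₜ/(1+r)ᵗ + TV_5/(1+r)^5 = 128.8590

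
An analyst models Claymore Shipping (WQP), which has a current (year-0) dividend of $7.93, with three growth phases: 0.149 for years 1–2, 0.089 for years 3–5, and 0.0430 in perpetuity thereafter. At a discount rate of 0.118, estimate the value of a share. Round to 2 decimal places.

Three-stage DDM. Project D₁…D_5; terminal Gordon value at t=5 with g = 0.043; discount at r = 0.118.
D_1 = 9.1116
D_2 = 10.4692
D_3 = 11.4010
D_4 = 12.4156
D_5 = 13.5206
TV_5 = 14.1020/(0.118−0.043) = 188.0269
P₀ = Σ Dₜ/(1+r)ᵗ + TV_5/(1+r)^5 = 148.0214

$148.02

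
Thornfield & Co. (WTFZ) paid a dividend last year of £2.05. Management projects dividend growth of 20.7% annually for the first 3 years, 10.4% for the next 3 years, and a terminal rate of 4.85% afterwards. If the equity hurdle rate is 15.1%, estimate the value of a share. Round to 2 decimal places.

Three-stage DDM. Project D₁…D_6; terminal Gordon value at t=6 with g = 0.0485; discount at r = 0.151.
D_1 = 2.4743
D_2 = 2.9865
D_3 = 3.6048
D_4 = 3.9796
D_5 = 4.3935
D_6 = 4.8505
TV_6 = 5.0857/(0.151−0.0485) = 49.6167
P₀ = Σ Dₜ/(1+r)ᵗ + TV_6/(1+r)^6 = 34.6356

£34.64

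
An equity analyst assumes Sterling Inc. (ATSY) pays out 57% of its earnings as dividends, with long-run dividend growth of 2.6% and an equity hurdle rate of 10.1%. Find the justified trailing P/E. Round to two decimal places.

Justified trailing P/E = b(1+g)/(r−g) = 0.57×(1+0.026)/(0.101−0.026) = 7.7976

7.80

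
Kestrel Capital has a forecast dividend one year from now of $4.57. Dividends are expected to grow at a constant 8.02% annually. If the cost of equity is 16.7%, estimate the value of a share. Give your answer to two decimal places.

$52.65

Gordon growth model: P₀ = D₁/(r − g), with D₁ = 4.57 given directly.
P₀ = 4.5700 / (0.167 − 0.0802) = 4.5700 / 0.0868 = 52.6498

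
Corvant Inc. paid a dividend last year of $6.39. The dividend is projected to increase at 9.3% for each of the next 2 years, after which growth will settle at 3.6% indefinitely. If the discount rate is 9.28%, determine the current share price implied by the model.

$129.38

Two-stage DDM. Project D₁…D_2 at 0.093, terminal growth 0.036, discount at r = 0.0928.
D_1 = 6.9843
D_2 = 7.6338
Terminal value at t=2: TV = D_3/(r−g) = 7.9086/(0.0928−0.036) = 139.2363
P₀ = 6.9843/(1+0.0928)^1 + 7.6338/(1+0.0928)^2 + 139.2363/(1+0.0928)^2 = 129.3762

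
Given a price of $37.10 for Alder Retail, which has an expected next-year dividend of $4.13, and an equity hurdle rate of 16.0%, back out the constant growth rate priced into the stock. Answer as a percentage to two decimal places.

From P₀ = D₁/(r − g), the implied growth is g = r − D₁/P₀.
g = 0.16 − 4.13/37.10 = 0.16 − 0.11132 = 0.04868

4.87%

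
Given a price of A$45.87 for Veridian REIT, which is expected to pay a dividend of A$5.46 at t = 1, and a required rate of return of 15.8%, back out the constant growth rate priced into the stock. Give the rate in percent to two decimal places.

From P₀ = D₁/(r − g), the implied growth is g = r − D₁/P₀.
g = 0.158 − 5.46/45.87 = 0.158 − 0.11903 = 0.03897

3.90%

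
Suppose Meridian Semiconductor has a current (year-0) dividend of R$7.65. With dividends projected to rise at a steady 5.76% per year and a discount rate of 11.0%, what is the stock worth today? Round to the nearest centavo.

Gordon growth model: P₀ = D₁/(r − g). D₁ = 7.65 × (1 + 0.0576) = 8.0906.
P₀ = 8.0906 / (0.11 − 0.0576) = 8.0906 / 0.0524 = 154.4015

R$154.40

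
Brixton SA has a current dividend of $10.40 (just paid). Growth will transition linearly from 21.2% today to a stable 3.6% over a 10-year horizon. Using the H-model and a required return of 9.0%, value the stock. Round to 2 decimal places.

H-model: P₀ = D₀[(1+g_L) + H(g_S−g_L)]/(r−g_L), with H = 10/2 = 5.
P₀ = 10.40 × [(1+0.036) + 5×(0.212−0.036)] / (0.09−0.036)
   = 10.40 × 1.9160 / 0.054 = 369.0074

$369.01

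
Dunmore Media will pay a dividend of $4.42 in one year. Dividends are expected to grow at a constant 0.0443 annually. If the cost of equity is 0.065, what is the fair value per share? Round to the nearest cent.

$213.53

Gordon growth model: P₀ = D₁/(r − g), with D₁ = 4.42 given directly.
P₀ = 4.4200 / (0.065 − 0.0443) = 4.4200 / 0.0207 = 213.5266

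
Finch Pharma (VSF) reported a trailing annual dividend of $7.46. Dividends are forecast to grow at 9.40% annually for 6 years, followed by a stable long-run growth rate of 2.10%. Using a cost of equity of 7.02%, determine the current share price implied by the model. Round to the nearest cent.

Two-stage DDM. Project D₁…D_6 at 0.094, terminal growth 0.021, discount at r = 0.0702.
D_1 = 8.1612
D_2 = 8.9284
D_3 = 9.7677
D_4 = 10.6858
D_5 = 11.6903
D_6 = 12.7892
Terminal value at t=6: TV = D_7/(r−g) = 13.0578/(0.0702−0.021) = 265.4015
P₀ = 8.1612/(1+0.0702)^1 + 8.9284/(1+0.0702)^2 + 9.7677/(1+0.0702)^3 + 10.6858/(1+0.0702)^4 + 11.6903/(1+0.0702)^5 + 12.7892/(1+0.0702)^6 + 265.4015/(1+0.0702)^6 = 225.0260

$225.03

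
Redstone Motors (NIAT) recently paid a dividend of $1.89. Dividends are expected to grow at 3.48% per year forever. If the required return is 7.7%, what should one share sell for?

Gordon growth model: P₀ = D₁/(r − g). D₁ = 1.89 × (1 + 0.0348) = 1.9558.
P₀ = 1.9558 / (0.077 − 0.0348) = 1.9558 / 0.0422 = 46.3453

$46.35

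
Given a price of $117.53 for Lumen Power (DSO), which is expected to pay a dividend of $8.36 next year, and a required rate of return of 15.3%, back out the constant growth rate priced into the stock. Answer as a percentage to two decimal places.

8.19%

From P₀ = D₁/(r − g), the implied growth is g = r − D₁/P₀.
g = 0.153 − 8.36/117.53 = 0.153 − 0.07113 = 0.08187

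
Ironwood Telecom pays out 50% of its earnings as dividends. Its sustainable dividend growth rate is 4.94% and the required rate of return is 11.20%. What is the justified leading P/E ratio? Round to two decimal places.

7.99

Justified leading P/E = b/(r−g) = 0.50/(0.112−0.0494) = 7.9872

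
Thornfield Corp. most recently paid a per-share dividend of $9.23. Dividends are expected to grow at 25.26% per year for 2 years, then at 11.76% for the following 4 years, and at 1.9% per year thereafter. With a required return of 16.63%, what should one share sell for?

$120.98

Three-stage DDM. Project D₁…D_6; terminal Gordon value at t=6 with g = 0.019; discount at r = 0.1663.
D_1 = 11.5615
D_2 = 14.4819
D_3 = 16.1850
D_4 = 18.0884
D_5 = 20.2156
D_6 = 22.5929
TV_6 = 23.0222/(0.1663−0.019) = 156.2944
P₀ = Σ Dₜ/(1+r)ᵗ + TV_6/(1+r)^6 = 120.9802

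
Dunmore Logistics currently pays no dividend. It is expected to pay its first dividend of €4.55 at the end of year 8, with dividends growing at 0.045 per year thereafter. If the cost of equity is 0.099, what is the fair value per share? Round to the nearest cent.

Deferred-dividend DDM. At t=7 the remaining stream is a growing perpetuity with first payment D_8 = 4.55.
V_7 = D_8/(r−g) = 4.55/(0.099−0.045) = 84.2593
P₀ = V_7/(1+r)^7 = 84.2593/(1+0.099)^7 = 43.5145

€43.51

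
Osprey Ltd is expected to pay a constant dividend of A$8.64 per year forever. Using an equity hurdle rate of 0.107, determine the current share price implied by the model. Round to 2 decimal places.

Zero-growth DDM (perpetuity): P₀ = D/r = 8.64 / 0.107 = 80.7477

A$80.75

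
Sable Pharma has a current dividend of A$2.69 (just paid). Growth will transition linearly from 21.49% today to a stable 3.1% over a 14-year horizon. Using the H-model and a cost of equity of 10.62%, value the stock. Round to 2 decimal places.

H-model: P₀ = D₀[(1+g_L) + H(g_S−g_L)]/(r−g_L), with H = 14/2 = 7.
P₀ = 2.69 × [(1+0.031) + 7×(0.2149−0.031)] / (0.1062−0.031)
   = 2.69 × 2.3183 / 0.0752 = 82.9286

A$82.93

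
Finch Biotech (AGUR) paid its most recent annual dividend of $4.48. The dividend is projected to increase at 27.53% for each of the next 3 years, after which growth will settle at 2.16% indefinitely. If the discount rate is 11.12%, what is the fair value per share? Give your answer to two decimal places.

Two-stage DDM. Project D₁…D_3 at 0.2753, terminal growth 0.0216, discount at r = 0.1112.
D_1 = 5.7133
D_2 = 7.2862
D_3 = 9.2921
Terminal value at t=3: TV = D_4/(r−g) = 9.4928/(0.1112−0.0216) = 105.9468
P₀ = 5.7133/(1+0.1112)^1 + 7.2862/(1+0.1112)^2 + 9.2921/(1+0.1112)^3 + 105.9468/(1+0.1112)^3 = 95.0315

$95.03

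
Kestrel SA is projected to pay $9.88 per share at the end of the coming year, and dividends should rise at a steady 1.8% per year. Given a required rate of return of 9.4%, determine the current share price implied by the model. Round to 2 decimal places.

Gordon growth model: P₀ = D₁/(r − g), with D₁ = 9.88 given directly.
P₀ = 9.8800 / (0.094 − 0.018) = 9.8800 / 0.076 = 130.0000

$130.00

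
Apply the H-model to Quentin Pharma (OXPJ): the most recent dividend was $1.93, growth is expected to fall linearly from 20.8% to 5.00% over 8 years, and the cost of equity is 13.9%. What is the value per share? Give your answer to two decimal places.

$36.47

H-model: P₀ = D₀[(1+g_L) + H(g_S−g_L)]/(r−g_L), with H = 8/2 = 4.
P₀ = 1.93 × [(1+0.05) + 4×(0.208−0.05)] / (0.139−0.05)
   = 1.93 × 1.6820 / 0.089 = 36.4748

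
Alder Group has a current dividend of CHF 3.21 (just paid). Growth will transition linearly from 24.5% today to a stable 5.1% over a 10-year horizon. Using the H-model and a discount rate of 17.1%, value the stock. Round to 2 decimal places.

H-model: P₀ = D₀[(1+g_L) + H(g_S−g_L)]/(r−g_L), with H = 10/2 = 5.
P₀ = 3.21 × [(1+0.051) + 5×(0.245−0.051)] / (0.171−0.051)
   = 3.21 × 2.0210 / 0.12 = 54.0617

CHF 54.06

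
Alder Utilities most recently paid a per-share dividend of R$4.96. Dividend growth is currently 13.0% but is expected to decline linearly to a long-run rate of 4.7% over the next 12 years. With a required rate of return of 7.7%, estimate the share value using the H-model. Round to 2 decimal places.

R$255.44

H-model: P₀ = D₀[(1+g_L) + H(g_S−g_L)]/(r−g_L), with H = 12/2 = 6.
P₀ = 4.96 × [(1+0.047) + 6×(0.13−0.047)] / (0.077−0.047)
   = 4.96 × 1.5450 / 0.03 = 255.4400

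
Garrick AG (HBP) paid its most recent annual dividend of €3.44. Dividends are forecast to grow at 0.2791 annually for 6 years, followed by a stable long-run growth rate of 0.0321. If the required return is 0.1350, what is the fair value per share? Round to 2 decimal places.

€102.70

Two-stage DDM. Project D₁…D_6 at 0.2791, terminal growth 0.0321, discount at r = 0.135.
D_1 = 4.4001
D_2 = 5.6282
D_3 = 7.1990
D_4 = 9.2082
D_5 = 11.7783
D_6 = 15.0656
Terminal value at t=6: TV = D_7/(r−g) = 15.5492/(0.135−0.0321) = 151.1095
P₀ = 4.4001/(1+0.135)^1 + 5.6282/(1+0.135)^2 + 7.1990/(1+0.135)^3 + 9.2082/(1+0.135)^4 + 11.7783/(1+0.135)^5 + 15.0656/(1+0.135)^6 + 151.1095/(1+0.135)^6 = 102.7016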